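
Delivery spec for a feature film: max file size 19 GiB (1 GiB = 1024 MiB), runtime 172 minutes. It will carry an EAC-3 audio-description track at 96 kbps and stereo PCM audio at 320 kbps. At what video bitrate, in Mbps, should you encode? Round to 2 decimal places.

15.40 Mbps

Budget: 19 GiB = 163208.8 Mb.
172 min = 10320 s
Total bitrate budget: 163208.8 Mb / 10320 s = 15.815 Mbps.
Audio total: 96 + 320 = 416 kbps = 0.416 Mbps.
Video: 15.815 − 0.416 = 15.399 Mbps.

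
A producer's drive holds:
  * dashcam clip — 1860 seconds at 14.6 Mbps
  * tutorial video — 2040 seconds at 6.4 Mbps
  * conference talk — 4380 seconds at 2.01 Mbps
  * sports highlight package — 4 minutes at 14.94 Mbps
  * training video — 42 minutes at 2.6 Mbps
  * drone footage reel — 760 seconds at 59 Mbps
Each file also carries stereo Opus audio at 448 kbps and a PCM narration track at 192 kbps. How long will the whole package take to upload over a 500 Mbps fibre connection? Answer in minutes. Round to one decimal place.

3.7 minutes

Audio total: 448 + 192 = 640 kbps = 0.640 Mbps.
dashcam clip: 15.240 Mbps × 1860 s = 28346.4 Mb
tutorial video: 7.040 Mbps × 2040 s = 14361.6 Mb
conference talk: 2.650 Mbps × 4380 s = 11607.0 Mb
sports highlight package: 15.580 Mbps × 240 s = 3739.2 Mb
training video: 3.240 Mbps × 2520 s = 8164.8 Mb
drone footage reel: 59.640 Mbps × 760 s = 45326.4 Mb
Total: 111545.4 Mb = 13943.2 MB.
At 500 Mbps: 111545.4 / 500 = 223 s ≈ 3.72 minutes.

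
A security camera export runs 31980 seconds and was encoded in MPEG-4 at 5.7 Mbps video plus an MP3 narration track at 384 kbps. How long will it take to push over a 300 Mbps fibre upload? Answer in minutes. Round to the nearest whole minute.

11 minutes

Audio: 384 kbps = 0.384 Mbps.
Total bitrate: 6.084 Mbps.
File: 6.084 Mbps × 31980 s = 194566.3 Mb.
At 300 Mbps: 194566.3 / 300 = 648.6 s ≈ 10.8 minutes.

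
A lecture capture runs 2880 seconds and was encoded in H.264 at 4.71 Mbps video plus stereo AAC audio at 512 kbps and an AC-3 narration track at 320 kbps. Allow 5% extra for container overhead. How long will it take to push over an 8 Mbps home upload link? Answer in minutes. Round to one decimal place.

34.9 minutes

Audio total: 512 + 320 = 832 kbps = 0.832 Mbps.
Total bitrate: 5.542 Mbps.
File: 5.542 Mbps × 2880 s = 15961.0 Mb.
With 5% container overhead: ×1.05. → 16759.0 Mb.
At 8 Mbps: 16759.0 / 8 = 2094.9 s ≈ 34.9 minutes.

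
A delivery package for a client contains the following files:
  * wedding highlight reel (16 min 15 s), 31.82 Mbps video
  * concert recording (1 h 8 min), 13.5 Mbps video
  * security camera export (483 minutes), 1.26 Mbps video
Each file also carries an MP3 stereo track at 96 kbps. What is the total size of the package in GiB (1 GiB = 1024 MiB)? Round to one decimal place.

Audio: 96 kbps = 0.096 Mbps.
wedding highlight reel: 31.916 Mbps × 975 s = 31118.1 Mb
concert recording: 13.596 Mbps × 4080 s = 55471.7 Mb
security camera export: 1.356 Mbps × 28980 s = 39296.9 Mb
Total: 125886.7 Mb = 15735.8 MB.
= 14.66 GiB.

14.7 GiB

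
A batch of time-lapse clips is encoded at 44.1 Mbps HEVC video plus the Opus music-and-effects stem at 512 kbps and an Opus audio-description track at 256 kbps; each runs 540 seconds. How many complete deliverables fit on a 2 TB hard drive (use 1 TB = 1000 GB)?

660

Audio total: 512 + 256 = 768 kbps = 0.768 Mbps.
Total bitrate: 44.868 Mbps.
Per item: 44.868 Mbps × 540 s = 24,229 Mb = 3,029 MB.
Capacity: 2 TB = 16,000,000 Mb; 660.37 items → 660 complete.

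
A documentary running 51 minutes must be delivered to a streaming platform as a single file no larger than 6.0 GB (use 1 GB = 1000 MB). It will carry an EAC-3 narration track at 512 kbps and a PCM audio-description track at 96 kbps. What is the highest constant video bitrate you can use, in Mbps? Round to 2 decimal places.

Budget: 6.0 GB = 48000.0 Mb.
51 min = 3060 s
Total bitrate budget: 48000.0 Mb / 3060 s = 15.686 Mbps.
Audio total: 512 + 96 = 608 kbps = 0.608 Mbps.
Video: 15.686 − 0.608 = 15.078 Mbps.

15.08 Mbps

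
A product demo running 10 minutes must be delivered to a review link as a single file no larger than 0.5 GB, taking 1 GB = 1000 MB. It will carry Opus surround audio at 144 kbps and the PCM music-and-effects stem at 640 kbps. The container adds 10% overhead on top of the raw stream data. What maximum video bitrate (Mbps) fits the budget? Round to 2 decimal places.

5.28 Mbps

Budget: 0.5 GB = 4000.0 Mb.
Stream payload after overhead: 4000.0 / 1.10 = 3636.4 Mb.
10 min = 600 s
Total bitrate budget: 3636.4 Mb / 600 s = 6.061 Mbps.
Audio total: 144 + 640 = 784 kbps = 0.784 Mbps.
Video: 6.061 − 0.784 = 5.277 Mbps.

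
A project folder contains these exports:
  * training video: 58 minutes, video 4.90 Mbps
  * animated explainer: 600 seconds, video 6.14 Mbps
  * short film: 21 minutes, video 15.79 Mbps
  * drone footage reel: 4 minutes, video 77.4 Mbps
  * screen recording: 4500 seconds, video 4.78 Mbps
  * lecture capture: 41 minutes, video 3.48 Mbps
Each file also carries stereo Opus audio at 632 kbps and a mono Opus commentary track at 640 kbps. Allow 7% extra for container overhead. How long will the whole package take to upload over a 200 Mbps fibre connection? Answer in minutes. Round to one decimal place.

Audio total: 632 + 640 = 1272 kbps = 1.272 Mbps.
training video: 6.172 Mbps × 3480 s × 1.07 = 22982.1 Mb
animated explainer: 7.412 Mbps × 600 s × 1.07 = 4758.5 Mb
short film: 17.062 Mbps × 1260 s × 1.07 = 23003.0 Mb
drone footage reel: 78.672 Mbps × 240 s × 1.07 = 20203.0 Mb
screen recording: 6.052 Mbps × 4500 s × 1.07 = 29140.4 Mb
lecture capture: 4.752 Mbps × 2460 s × 1.07 = 12508.2 Mb
Total: 112595.1 Mb = 14074.4 MB.
At 200 Mbps: 112595.1 / 200 = 563 s ≈ 9.38 minutes.

9.4 minutes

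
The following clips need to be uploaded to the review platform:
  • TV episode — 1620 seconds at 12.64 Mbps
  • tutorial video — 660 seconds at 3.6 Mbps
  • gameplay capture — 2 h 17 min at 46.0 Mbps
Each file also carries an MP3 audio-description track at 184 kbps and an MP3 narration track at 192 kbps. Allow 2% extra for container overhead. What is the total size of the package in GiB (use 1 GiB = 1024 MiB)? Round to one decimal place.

48.1 GiB

Audio total: 184 + 192 = 376 kbps = 0.376 Mbps.
TV episode: 13.016 Mbps × 1620 s × 1.02 = 21507.6 Mb
tutorial video: 3.976 Mbps × 660 s × 1.02 = 2676.6 Mb
gameplay capture: 46.376 Mbps × 8220 s × 1.02 = 388834.9 Mb
Total: 413019.2 Mb = 51627.4 MB.
= 48.08 GiB.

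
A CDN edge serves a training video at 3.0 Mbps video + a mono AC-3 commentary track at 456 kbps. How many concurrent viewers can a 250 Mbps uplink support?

Audio: 456 kbps = 0.456 Mbps.
Per-viewer media rate: 3.456 Mbps.
250 Mbps = 250.0 Mbps; 250.0 / 3.456 = 72.34 → 72 viewers.

72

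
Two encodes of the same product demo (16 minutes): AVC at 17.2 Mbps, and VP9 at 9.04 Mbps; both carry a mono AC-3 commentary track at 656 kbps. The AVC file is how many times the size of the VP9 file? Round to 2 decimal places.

16 min = 960 s
Audio: 656 kbps = 0.656 Mbps.
AVC: 17.856 Mbps × 960 s = 17141.8 Mb = 2.143 GB.
VP9: 9.696 Mbps × 960 s = 9308.2 Mb = 1.164 GB.
Ratio: 2.143 / 1.164 = 1.842.

1.84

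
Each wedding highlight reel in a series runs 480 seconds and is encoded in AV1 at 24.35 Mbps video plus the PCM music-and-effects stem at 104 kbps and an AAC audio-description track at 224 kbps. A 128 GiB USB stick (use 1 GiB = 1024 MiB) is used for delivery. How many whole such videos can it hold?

92

Audio total: 104 + 224 = 328 kbps = 0.328 Mbps.
Total bitrate: 24.678 Mbps.
Per item: 24.678 Mbps × 480 s = 11,845 Mb = 1,481 MB.
Capacity: 128 GiB = 1,099,512 Mb; 92.82 items → 92 complete.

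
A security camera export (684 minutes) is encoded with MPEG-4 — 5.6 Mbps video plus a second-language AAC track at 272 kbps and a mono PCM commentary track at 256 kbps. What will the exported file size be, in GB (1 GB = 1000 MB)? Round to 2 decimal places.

684 min = 41040 s
Audio total: 272 + 256 = 528 kbps = 0.528 Mbps.
Total bitrate: 5.6 + 0.528 = 6.128 Mbps.
Stream data: 6.128 Mbps × 41040 s = 251493.1 Mb.
251,493 Mb ÷ 8 = 31,437 MB → 31.44 GB.

31.44 GB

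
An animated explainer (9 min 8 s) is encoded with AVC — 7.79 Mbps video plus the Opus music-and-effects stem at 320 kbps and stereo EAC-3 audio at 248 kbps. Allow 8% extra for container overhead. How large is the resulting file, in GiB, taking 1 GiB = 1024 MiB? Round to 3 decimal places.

0.576 GiB

9 min 8 s = 548 s
Audio total: 320 + 248 = 568 kbps = 0.568 Mbps.
Total bitrate: 7.79 + 0.568 = 8.358 Mbps.
Stream data: 8.358 Mbps × 548 s = 4580.2 Mb.
With 8% container overhead: ×1.08.
4,947 Mb = 618,324,840 bytes ÷ 1,073,741,824 = 0.5759 GiB.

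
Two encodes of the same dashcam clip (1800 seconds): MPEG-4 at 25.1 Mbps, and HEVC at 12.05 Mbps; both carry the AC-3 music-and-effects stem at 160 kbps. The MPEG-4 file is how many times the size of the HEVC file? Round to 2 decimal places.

2.07

Audio: 160 kbps = 0.160 Mbps.
MPEG-4: 25.260 Mbps × 1800 s = 45468.0 Mb = 5.684 GB.
HEVC: 12.210 Mbps × 1800 s = 21978.0 Mb = 2.747 GB.
Ratio: 5.684 / 2.747 = 2.069.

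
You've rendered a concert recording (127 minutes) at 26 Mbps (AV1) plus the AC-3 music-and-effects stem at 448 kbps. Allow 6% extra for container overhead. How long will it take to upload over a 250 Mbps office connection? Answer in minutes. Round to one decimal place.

127 min = 7620 s
Audio: 448 kbps = 0.448 Mbps.
Total bitrate: 26.448 Mbps.
File: 26.448 Mbps × 7620 s = 201533.8 Mb.
With 6% container overhead: ×1.06. → 213625.8 Mb.
At 250 Mbps: 213625.8 / 250 = 854.5 s ≈ 14.2 minutes.

14.2 minutes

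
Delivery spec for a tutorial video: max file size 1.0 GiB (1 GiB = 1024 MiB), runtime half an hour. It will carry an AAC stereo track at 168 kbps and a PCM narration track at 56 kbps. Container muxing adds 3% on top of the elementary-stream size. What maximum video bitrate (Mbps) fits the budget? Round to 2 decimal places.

4.41 Mbps

Budget: 1.0 GiB = 8589.9 Mb.
Stream payload after overhead: 8589.9 / 1.03 = 8339.7 Mb.
30 min = 1800 s
Total bitrate budget: 8339.7 Mb / 1800 s = 4.633 Mbps.
Audio total: 168 + 56 = 224 kbps = 0.224 Mbps.
Video: 4.633 − 0.224 = 4.409 Mbps.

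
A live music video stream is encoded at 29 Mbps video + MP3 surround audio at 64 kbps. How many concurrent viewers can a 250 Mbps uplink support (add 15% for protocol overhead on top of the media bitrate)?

Audio: 64 kbps = 0.064 Mbps.
Per-viewer media rate: 29.064 Mbps.
On the wire with 15% overhead: 33.424 Mbps.
250 Mbps = 250.0 Mbps; 250.0 / 33.424 = 7.48 → 7 viewers.

7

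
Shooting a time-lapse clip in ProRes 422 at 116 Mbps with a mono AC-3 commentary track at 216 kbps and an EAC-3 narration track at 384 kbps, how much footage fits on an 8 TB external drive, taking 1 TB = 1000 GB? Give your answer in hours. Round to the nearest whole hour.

152 hours

Audio total: 216 + 384 = 600 kbps = 0.600 Mbps.
Total bitrate: 116 + 0.600 = 116.600 Mbps.
Capacity: 8 TB = 64,000,000 Mb.
Recording time: 64,000,000 / 116.600 = 548,885 s ≈ 152 hours.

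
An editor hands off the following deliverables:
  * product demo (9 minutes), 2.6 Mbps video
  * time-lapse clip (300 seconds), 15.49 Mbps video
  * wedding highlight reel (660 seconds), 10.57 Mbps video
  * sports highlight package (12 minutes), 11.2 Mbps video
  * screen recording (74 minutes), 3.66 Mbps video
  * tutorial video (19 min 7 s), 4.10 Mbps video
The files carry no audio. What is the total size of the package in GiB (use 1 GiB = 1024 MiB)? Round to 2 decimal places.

4.89 GiB

product demo: 2.600 Mbps × 540 s = 1404.0 Mb
time-lapse clip: 15.490 Mbps × 300 s = 4647.0 Mb
wedding highlight reel: 10.570 Mbps × 660 s = 6976.2 Mb
sports highlight package: 11.200 Mbps × 720 s = 8064.0 Mb
screen recording: 3.660 Mbps × 4440 s = 16250.4 Mb
tutorial video: 4.100 Mbps × 1147 s = 4702.7 Mb
Total: 42044.3 Mb = 5255.5 MB.
= 4.895 GiB.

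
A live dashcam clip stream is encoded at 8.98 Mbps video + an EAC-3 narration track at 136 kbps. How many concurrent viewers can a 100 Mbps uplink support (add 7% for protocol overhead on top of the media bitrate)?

Audio: 136 kbps = 0.136 Mbps.
Per-viewer media rate: 9.116 Mbps.
On the wire with 7% overhead: 9.754 Mbps.
100 Mbps = 100.0 Mbps; 100.0 / 9.754 = 10.25 → 10 viewers.

10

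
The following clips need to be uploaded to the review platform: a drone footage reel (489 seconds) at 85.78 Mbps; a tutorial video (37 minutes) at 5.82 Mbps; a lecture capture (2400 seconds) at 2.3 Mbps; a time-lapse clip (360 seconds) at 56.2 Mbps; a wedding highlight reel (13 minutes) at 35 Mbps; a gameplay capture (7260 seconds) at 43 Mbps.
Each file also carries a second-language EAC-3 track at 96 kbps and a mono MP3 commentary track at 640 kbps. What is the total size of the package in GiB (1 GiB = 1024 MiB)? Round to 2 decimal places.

Audio total: 96 + 640 = 736 kbps = 0.736 Mbps.
drone footage reel: 86.516 Mbps × 489 s = 42306.3 Mb
tutorial video: 6.556 Mbps × 2220 s = 14554.3 Mb
lecture capture: 3.036 Mbps × 2400 s = 7286.4 Mb
time-lapse clip: 56.936 Mbps × 360 s = 20497.0 Mb
wedding highlight reel: 35.736 Mbps × 780 s = 27874.1 Mb
gameplay capture: 43.736 Mbps × 7260 s = 317523.4 Mb
Total: 430041.4 Mb = 53755.2 MB.
= 50.06 GiB.

50.06 GiB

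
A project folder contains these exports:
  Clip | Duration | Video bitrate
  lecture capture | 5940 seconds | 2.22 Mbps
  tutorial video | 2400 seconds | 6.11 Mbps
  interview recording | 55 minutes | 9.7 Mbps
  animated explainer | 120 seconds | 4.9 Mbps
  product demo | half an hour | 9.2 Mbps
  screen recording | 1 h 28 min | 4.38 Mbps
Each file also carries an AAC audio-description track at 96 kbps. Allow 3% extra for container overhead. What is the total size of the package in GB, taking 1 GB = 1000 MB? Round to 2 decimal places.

13.13 GB

Audio: 96 kbps = 0.096 Mbps.
lecture capture: 2.316 Mbps × 5940 s × 1.03 = 14169.8 Mb
tutorial video: 6.206 Mbps × 2400 s × 1.03 = 15341.2 Mb
interview recording: 9.796 Mbps × 3300 s × 1.03 = 33296.6 Mb
animated explainer: 4.996 Mbps × 120 s × 1.03 = 617.5 Mb
product demo: 9.296 Mbps × 1800 s × 1.03 = 17234.8 Mb
screen recording: 4.476 Mbps × 5280 s × 1.03 = 24342.3 Mb
Total: 105002.2 Mb = 13125.3 MB.
= 13.13 GB.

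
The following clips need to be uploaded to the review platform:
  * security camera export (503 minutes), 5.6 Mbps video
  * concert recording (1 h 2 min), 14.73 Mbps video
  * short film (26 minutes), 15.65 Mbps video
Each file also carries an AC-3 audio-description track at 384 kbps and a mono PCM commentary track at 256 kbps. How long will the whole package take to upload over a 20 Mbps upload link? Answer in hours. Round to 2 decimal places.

3.76 hours

Audio total: 384 + 256 = 640 kbps = 0.640 Mbps.
security camera export: 6.240 Mbps × 30180 s = 188323.2 Mb
concert recording: 15.370 Mbps × 3720 s = 57176.4 Mb
short film: 16.290 Mbps × 1560 s = 25412.4 Mb
Total: 270912.0 Mb = 33864.0 MB.
At 20 Mbps: 270912.0 / 20 = 13546 s ≈ 3.76 hours.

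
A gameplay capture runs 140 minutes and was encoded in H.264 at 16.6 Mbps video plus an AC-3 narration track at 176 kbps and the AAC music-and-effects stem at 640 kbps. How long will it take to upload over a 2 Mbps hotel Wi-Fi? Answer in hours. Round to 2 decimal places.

140 min = 8400 s
Audio total: 176 + 640 = 816 kbps = 0.816 Mbps.
Total bitrate: 17.416 Mbps.
File: 17.416 Mbps × 8400 s = 146294.4 Mb.
At 2 Mbps: 146294.4 / 2 = 73147.2 s ≈ 20.3 hours.

20.32 hours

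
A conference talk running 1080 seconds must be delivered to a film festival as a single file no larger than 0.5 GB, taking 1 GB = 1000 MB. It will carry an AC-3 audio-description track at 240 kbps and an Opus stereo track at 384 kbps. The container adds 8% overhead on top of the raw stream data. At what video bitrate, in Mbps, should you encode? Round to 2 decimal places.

2.81 Mbps

Budget: 0.5 GB = 4000.0 Mb.
Stream payload after overhead: 4000.0 / 1.08 = 3703.7 Mb.
Total bitrate budget: 3703.7 Mb / 1080 s = 3.429 Mbps.
Audio total: 240 + 384 = 624 kbps = 0.624 Mbps.
Video: 3.429 − 0.624 = 2.805 Mbps.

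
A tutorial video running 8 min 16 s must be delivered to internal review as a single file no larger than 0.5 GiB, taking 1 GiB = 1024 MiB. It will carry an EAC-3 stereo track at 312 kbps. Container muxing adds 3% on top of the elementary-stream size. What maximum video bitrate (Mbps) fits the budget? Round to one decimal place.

8.1 Mbps

Budget: 0.5 GiB = 4295.0 Mb.
Stream payload after overhead: 4295.0 / 1.03 = 4169.9 Mb.
8 min 16 s = 496 s
Total bitrate budget: 4169.9 Mb / 496 s = 8.407 Mbps.
Audio: 312 kbps = 0.312 Mbps.
Video: 8.407 − 0.312 = 8.095 Mbps.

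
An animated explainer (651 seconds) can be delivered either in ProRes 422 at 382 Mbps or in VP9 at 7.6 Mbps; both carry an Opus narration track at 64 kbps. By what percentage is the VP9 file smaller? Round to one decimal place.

98.0%

Audio: 64 kbps = 0.064 Mbps.
ProRes 422: 382.064 Mbps × 651 s = 248723.7 Mb = 31.090 GB.
VP9: 7.664 Mbps × 651 s = 4989.3 Mb = 0.624 GB.
Reduction: (1 − 0.624/31.090) × 100 = 97.99%.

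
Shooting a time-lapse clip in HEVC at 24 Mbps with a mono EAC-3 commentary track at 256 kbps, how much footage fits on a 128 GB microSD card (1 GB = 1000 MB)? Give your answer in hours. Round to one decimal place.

11.7 hours

Audio: 256 kbps = 0.256 Mbps.
Total bitrate: 24 + 0.256 = 24.256 Mbps.
Capacity: 128 GB = 1,024,000 Mb.
Recording time: 1,024,000 / 24.256 = 42,216 s ≈ 11.7 hours.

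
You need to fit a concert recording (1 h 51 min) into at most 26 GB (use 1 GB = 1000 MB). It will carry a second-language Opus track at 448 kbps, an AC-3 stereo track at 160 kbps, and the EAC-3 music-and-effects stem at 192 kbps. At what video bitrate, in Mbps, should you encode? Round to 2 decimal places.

Budget: 26 GB = 208000.0 Mb.
1 h 51 min = 111 min = 6660 s
Total bitrate budget: 208000.0 Mb / 6660 s = 31.231 Mbps.
Audio total: 448 + 160 + 192 = 800 kbps = 0.800 Mbps.
Video: 31.231 − 0.800 = 30.431 Mbps.

30.43 Mbps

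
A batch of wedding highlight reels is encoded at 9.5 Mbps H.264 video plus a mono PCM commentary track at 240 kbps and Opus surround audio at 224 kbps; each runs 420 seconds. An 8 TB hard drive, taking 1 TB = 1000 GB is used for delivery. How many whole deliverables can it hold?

Audio total: 240 + 224 = 464 kbps = 0.464 Mbps.
Total bitrate: 9.964 Mbps.
Per item: 9.964 Mbps × 420 s = 4,185 Mb = 523.1 MB.
Capacity: 8 TB = 64,000,000 Mb; 15293.15 items → 15293 complete.

15293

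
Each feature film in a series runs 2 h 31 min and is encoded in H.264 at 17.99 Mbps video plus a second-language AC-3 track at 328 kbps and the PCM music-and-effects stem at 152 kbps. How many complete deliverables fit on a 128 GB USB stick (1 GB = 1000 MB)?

2 h 31 min = 151 min = 9060 s
Audio total: 328 + 152 = 480 kbps = 0.480 Mbps.
Total bitrate: 18.470 Mbps.
Per item: 18.470 Mbps × 9060 s = 167,338 Mb = 20,917 MB.
Capacity: 128 GB = 1,024,000 Mb; 6.12 items → 6 complete.

6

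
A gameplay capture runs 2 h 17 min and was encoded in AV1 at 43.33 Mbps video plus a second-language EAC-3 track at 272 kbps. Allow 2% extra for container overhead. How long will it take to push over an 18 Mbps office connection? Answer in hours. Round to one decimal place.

5.6 hours

2 h 17 min = 137 min = 8220 s
Audio: 272 kbps = 0.272 Mbps.
Total bitrate: 43.602 Mbps.
File: 43.602 Mbps × 8220 s = 358408.4 Mb.
With 2% container overhead: ×1.02. → 365576.6 Mb.
At 18 Mbps: 365576.6 / 18 = 20309.8 s ≈ 5.64 hours.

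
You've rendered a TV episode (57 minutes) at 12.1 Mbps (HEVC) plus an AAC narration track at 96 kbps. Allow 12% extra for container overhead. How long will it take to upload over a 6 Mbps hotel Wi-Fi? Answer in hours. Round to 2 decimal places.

57 min = 3420 s
Audio: 96 kbps = 0.096 Mbps.
Total bitrate: 12.196 Mbps.
File: 12.196 Mbps × 3420 s = 41710.3 Mb.
With 12% container overhead: ×1.12. → 46715.6 Mb.
At 6 Mbps: 46715.6 / 6 = 7785.9 s ≈ 2.16 hours.

2.16 hours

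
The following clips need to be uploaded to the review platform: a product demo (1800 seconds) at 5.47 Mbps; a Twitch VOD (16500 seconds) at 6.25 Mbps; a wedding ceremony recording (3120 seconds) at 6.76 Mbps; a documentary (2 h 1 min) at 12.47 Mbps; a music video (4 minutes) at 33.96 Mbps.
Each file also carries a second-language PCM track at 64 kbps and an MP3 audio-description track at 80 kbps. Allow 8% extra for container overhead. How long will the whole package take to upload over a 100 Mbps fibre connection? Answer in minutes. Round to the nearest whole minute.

Audio total: 64 + 80 = 144 kbps = 0.144 Mbps.
product demo: 5.614 Mbps × 1800 s × 1.08 = 10913.6 Mb
Twitch VOD: 6.394 Mbps × 16500 s × 1.08 = 113941.1 Mb
wedding ceremony recording: 6.904 Mbps × 3120 s × 1.08 = 23263.7 Mb
documentary: 12.614 Mbps × 7260 s × 1.08 = 98903.9 Mb
music video: 34.104 Mbps × 240 s × 1.08 = 8839.8 Mb
Total: 255862.0 Mb = 31982.8 MB.
At 100 Mbps: 255862.0 / 100 = 2559 s ≈ 42.6 minutes.

43 minutes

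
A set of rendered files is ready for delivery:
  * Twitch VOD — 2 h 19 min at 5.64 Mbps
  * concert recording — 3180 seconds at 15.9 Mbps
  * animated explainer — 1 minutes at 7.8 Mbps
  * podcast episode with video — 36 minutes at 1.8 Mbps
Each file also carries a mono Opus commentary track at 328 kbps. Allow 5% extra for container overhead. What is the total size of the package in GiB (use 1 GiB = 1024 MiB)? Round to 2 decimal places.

13.01 GiB

Audio: 328 kbps = 0.328 Mbps.
Twitch VOD: 5.968 Mbps × 8340 s × 1.05 = 52261.8 Mb
concert recording: 16.228 Mbps × 3180 s × 1.05 = 54185.3 Mb
animated explainer: 8.128 Mbps × 60 s × 1.05 = 512.1 Mb
podcast episode with video: 2.128 Mbps × 2160 s × 1.05 = 4826.3 Mb
Total: 111785.4 Mb = 13973.2 MB.
= 13.01 GiB.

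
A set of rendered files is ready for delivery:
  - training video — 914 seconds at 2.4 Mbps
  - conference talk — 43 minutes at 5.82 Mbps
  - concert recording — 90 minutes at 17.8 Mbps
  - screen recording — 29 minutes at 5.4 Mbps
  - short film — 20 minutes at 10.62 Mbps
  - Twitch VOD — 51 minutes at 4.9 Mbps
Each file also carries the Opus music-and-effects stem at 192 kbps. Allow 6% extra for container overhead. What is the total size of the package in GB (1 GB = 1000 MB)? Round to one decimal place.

Audio: 192 kbps = 0.192 Mbps.
training video: 2.592 Mbps × 914 s × 1.06 = 2511.2 Mb
conference talk: 6.012 Mbps × 2580 s × 1.06 = 16441.6 Mb
concert recording: 17.992 Mbps × 5400 s × 1.06 = 102986.2 Mb
screen recording: 5.592 Mbps × 1740 s × 1.06 = 10313.9 Mb
short film: 10.812 Mbps × 1200 s × 1.06 = 13752.9 Mb
Twitch VOD: 5.092 Mbps × 3060 s × 1.06 = 16516.4 Mb
Total: 162522.2 Mb = 20315.3 MB.
= 20.32 GB.

20.3 GB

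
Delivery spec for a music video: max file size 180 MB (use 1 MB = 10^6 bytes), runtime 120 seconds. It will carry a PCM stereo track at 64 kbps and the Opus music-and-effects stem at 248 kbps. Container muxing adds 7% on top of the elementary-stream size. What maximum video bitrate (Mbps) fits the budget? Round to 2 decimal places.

Budget: 180 MB = 1440.0 Mb.
Stream payload after overhead: 1440.0 / 1.07 = 1345.8 Mb.
Total bitrate budget: 1345.8 Mb / 120 s = 11.215 Mbps.
Audio total: 64 + 248 = 312 kbps = 0.312 Mbps.
Video: 11.215 − 0.312 = 10.903 Mbps.

10.90 Mbps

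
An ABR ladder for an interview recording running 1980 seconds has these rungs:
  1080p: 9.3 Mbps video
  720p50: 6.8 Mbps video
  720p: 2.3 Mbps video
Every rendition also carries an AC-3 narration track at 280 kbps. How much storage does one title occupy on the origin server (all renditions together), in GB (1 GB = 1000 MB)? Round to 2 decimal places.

4.76 GB

Audio: 280 kbps = 0.280 Mbps.
Sum of rendition bitrates: (9.3+0.280) + (6.8+0.280) + (2.3+0.280) = 19.240 Mbps.
× 1980 s = 38,095 Mb = 4,762 MB = 4.762 GB.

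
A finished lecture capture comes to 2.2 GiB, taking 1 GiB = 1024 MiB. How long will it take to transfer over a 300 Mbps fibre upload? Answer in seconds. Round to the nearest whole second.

63 seconds

File: 2.2 GiB = 18897.9 Mb.
At 300 Mbps: 18897.9 / 300 = 63.0 s ≈ 63 seconds.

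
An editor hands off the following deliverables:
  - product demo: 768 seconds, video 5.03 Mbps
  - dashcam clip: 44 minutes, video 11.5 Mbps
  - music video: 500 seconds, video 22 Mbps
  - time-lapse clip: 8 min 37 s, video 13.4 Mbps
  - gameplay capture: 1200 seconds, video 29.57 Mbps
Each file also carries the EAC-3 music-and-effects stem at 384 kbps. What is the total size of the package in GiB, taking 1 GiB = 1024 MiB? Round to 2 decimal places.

10.45 GiB

Audio: 384 kbps = 0.384 Mbps.
product demo: 5.414 Mbps × 768 s = 4158.0 Mb
dashcam clip: 11.884 Mbps × 2640 s = 31373.8 Mb
music video: 22.384 Mbps × 500 s = 11192.0 Mb
time-lapse clip: 13.784 Mbps × 517 s = 7126.3 Mb
gameplay capture: 29.954 Mbps × 1200 s = 35944.8 Mb
Total: 89794.8 Mb = 11224.4 MB.
= 10.45 GiB.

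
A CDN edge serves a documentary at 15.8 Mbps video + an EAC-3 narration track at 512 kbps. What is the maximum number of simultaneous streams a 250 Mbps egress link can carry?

15

Audio: 512 kbps = 0.512 Mbps.
Per-viewer media rate: 16.312 Mbps.
250 Mbps = 250.0 Mbps; 250.0 / 16.312 = 15.33 → 15 viewers.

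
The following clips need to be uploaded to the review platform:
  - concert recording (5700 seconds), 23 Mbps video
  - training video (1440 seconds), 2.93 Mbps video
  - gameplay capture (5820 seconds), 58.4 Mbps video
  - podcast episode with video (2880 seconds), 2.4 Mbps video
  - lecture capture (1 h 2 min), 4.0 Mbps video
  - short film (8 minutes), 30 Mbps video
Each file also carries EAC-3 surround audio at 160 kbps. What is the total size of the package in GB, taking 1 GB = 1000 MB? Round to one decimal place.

Audio: 160 kbps = 0.160 Mbps.
concert recording: 23.160 Mbps × 5700 s = 132012.0 Mb
training video: 3.090 Mbps × 1440 s = 4449.6 Mb
gameplay capture: 58.560 Mbps × 5820 s = 340819.2 Mb
podcast episode with video: 2.560 Mbps × 2880 s = 7372.8 Mb
lecture capture: 4.160 Mbps × 3720 s = 15475.2 Mb
short film: 30.160 Mbps × 480 s = 14476.8 Mb
Total: 514605.6 Mb = 64325.7 MB.
= 64.33 GB.

64.3 GB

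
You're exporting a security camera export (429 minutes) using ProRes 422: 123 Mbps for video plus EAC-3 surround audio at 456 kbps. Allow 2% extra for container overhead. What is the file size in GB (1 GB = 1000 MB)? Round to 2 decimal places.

429 min = 25740 s
Audio: 456 kbps = 0.456 Mbps.
Total bitrate: 123 + 0.456 = 123.456 Mbps.
Stream data: 123.456 Mbps × 25740 s = 3177757.4 Mb.
With 2% container overhead: ×1.02.
3,241,313 Mb ÷ 8 = 405,164 MB → 405.2 GB.

405.16 GB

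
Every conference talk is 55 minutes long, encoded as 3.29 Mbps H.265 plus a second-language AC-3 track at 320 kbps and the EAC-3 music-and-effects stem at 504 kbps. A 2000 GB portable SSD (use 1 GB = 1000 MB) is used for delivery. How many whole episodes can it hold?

1178

55 min = 3300 s
Audio total: 320 + 504 = 824 kbps = 0.824 Mbps.
Total bitrate: 4.114 Mbps.
Per item: 4.114 Mbps × 3300 s = 13,576 Mb = 1,697 MB.
Capacity: 2000 GB = 16,000,000 Mb; 1178.53 items → 1178 complete.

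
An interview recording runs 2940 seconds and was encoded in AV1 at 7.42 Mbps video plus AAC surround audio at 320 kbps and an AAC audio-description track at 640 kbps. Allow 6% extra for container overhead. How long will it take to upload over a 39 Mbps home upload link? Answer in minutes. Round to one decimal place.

Audio total: 320 + 640 = 960 kbps = 0.960 Mbps.
Total bitrate: 8.380 Mbps.
File: 8.380 Mbps × 2940 s = 24637.2 Mb.
With 6% container overhead: ×1.06. → 26115.4 Mb.
At 39 Mbps: 26115.4 / 39 = 669.6 s ≈ 11.2 minutes.

11.2 minutes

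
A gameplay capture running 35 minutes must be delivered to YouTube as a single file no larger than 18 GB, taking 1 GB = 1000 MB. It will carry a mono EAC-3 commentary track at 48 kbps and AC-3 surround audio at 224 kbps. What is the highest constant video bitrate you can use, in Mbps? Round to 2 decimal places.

68.30 Mbps

Budget: 18 GB = 144000.0 Mb.
35 min = 2100 s
Total bitrate budget: 144000.0 Mb / 2100 s = 68.571 Mbps.
Audio total: 48 + 224 = 272 kbps = 0.272 Mbps.
Video: 68.571 − 0.272 = 68.299 Mbps.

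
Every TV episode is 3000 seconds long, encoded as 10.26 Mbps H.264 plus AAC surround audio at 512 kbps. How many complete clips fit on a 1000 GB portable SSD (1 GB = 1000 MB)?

Audio: 512 kbps = 0.512 Mbps.
Total bitrate: 10.772 Mbps.
Per item: 10.772 Mbps × 3000 s = 32,316 Mb = 4,040 MB.
Capacity: 1000 GB = 8,000,000 Mb; 247.56 items → 247 complete.

247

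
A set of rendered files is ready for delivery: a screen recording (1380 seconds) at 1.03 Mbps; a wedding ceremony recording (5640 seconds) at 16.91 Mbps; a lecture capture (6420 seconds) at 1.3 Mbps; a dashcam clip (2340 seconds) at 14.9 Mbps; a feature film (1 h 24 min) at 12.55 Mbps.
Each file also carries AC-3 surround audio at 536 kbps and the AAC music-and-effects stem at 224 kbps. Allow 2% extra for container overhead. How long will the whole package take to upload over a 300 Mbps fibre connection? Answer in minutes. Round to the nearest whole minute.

12 minutes

Audio total: 536 + 224 = 760 kbps = 0.760 Mbps.
screen recording: 1.790 Mbps × 1380 s × 1.02 = 2519.6 Mb
wedding ceremony recording: 17.670 Mbps × 5640 s × 1.02 = 101652.0 Mb
lecture capture: 2.060 Mbps × 6420 s × 1.02 = 13489.7 Mb
dashcam clip: 15.660 Mbps × 2340 s × 1.02 = 37377.3 Mb
feature film: 13.310 Mbps × 5040 s × 1.02 = 68424.0 Mb
Total: 223462.6 Mb = 27932.8 MB.
At 300 Mbps: 223462.6 / 300 = 745 s ≈ 12.4 minutes.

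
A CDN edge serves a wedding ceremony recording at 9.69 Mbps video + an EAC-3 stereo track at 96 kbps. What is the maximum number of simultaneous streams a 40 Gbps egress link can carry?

4087

Audio: 96 kbps = 0.096 Mbps.
Per-viewer media rate: 9.786 Mbps.
40 Gbps = 40,000 Mbps; 40,000 / 9.786 = 4087.47 → 4087 viewers.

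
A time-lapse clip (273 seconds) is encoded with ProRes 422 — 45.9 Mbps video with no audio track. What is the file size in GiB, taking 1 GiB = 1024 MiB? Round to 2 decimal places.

Total bitrate: 45.9 Mbps.
Stream data: 45.900 Mbps × 273 s = 12530.7 Mb.
12,531 Mb = 1,566,337,500 bytes ÷ 1,073,741,824 = 1.459 GiB.

1.46 GiB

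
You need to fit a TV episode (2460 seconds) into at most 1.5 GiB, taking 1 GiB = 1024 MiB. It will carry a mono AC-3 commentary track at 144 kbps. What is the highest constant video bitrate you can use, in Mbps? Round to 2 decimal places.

5.09 Mbps

Budget: 1.5 GiB = 12884.9 Mb.
Total bitrate budget: 12884.9 Mb / 2460 s = 5.238 Mbps.
Audio: 144 kbps = 0.144 Mbps.
Video: 5.238 − 0.144 = 5.094 Mbps.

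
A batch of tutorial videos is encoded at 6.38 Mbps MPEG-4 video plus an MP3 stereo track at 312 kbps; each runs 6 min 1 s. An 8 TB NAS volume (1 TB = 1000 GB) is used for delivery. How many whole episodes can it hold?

6 min 1 s = 361 s
Audio: 312 kbps = 0.312 Mbps.
Total bitrate: 6.692 Mbps.
Per item: 6.692 Mbps × 361 s = 2,416 Mb = 302.0 MB.
Capacity: 8 TB = 64,000,000 Mb; 26492.13 items → 26492 complete.

26492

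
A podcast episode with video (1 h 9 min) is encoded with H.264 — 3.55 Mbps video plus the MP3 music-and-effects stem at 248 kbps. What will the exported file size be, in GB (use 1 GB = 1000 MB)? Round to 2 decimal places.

1 h 9 min = 69 min = 4140 s
Audio: 248 kbps = 0.248 Mbps.
Total bitrate: 3.55 + 0.248 = 3.798 Mbps.
Stream data: 3.798 Mbps × 4140 s = 15723.7 Mb.
15,724 Mb ÷ 8 = 1,965 MB → 1.965 GB.

1.97 GB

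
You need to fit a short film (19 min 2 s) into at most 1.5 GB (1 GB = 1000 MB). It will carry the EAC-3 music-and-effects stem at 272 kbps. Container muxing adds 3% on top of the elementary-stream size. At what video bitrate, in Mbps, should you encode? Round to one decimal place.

9.9 Mbps

Budget: 1.5 GB = 12000.0 Mb.
Stream payload after overhead: 12000.0 / 1.03 = 11650.5 Mb.
19 min 2 s = 1142 s
Total bitrate budget: 11650.5 Mb / 1142 s = 10.202 Mbps.
Audio: 272 kbps = 0.272 Mbps.
Video: 10.202 − 0.272 = 9.930 Mbps.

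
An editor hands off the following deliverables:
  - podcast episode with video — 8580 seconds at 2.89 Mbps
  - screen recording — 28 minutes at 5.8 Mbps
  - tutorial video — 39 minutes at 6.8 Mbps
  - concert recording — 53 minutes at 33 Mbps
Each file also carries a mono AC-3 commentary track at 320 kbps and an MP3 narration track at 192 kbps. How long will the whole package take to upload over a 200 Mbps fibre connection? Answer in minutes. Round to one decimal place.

Audio total: 320 + 192 = 512 kbps = 0.512 Mbps.
podcast episode with video: 3.402 Mbps × 8580 s = 29189.2 Mb
screen recording: 6.312 Mbps × 1680 s = 10604.2 Mb
tutorial video: 7.312 Mbps × 2340 s = 17110.1 Mb
concert recording: 33.512 Mbps × 3180 s = 106568.2 Mb
Total: 163471.6 Mb = 20433.9 MB.
At 200 Mbps: 163471.6 / 200 = 817 s ≈ 13.6 minutes.

13.6 minutes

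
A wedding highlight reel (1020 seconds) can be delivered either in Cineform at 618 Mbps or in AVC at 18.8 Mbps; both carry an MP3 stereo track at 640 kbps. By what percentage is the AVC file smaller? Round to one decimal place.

Audio: 640 kbps = 0.640 Mbps.
Cineform: 618.640 Mbps × 1020 s = 631012.8 Mb = 73.460 GiB.
AVC: 19.440 Mbps × 1020 s = 19828.8 Mb = 2.308 GiB.
Reduction: (1 − 2.308/73.460) × 100 = 96.86%.

96.9%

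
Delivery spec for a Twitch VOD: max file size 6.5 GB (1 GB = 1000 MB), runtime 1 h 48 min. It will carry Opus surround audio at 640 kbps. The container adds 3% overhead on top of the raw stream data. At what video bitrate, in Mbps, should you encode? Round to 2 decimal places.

7.15 Mbps

Budget: 6.5 GB = 52000.0 Mb.
Stream payload after overhead: 52000.0 / 1.03 = 50485.4 Mb.
1 h 48 min = 108 min = 6480 s
Total bitrate budget: 50485.4 Mb / 6480 s = 7.791 Mbps.
Audio: 640 kbps = 0.640 Mbps.
Video: 7.791 − 0.640 = 7.151 Mbps.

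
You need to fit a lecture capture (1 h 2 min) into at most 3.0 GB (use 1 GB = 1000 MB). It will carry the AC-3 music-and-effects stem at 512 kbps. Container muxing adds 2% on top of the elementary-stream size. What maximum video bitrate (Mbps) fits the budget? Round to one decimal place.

5.8 Mbps

Budget: 3.0 GB = 24000.0 Mb.
Stream payload after overhead: 24000.0 / 1.02 = 23529.4 Mb.
1 h 2 min = 62 min = 3720 s
Total bitrate budget: 23529.4 Mb / 3720 s = 6.325 Mbps.
Audio: 512 kbps = 0.512 Mbps.
Video: 6.325 − 0.512 = 5.813 Mbps.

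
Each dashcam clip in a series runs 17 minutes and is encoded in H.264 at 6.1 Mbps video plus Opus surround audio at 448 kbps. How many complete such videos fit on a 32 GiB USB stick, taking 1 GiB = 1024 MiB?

17 min = 1020 s
Audio: 448 kbps = 0.448 Mbps.
Total bitrate: 6.548 Mbps.
Per item: 6.548 Mbps × 1020 s = 6,679 Mb = 834.9 MB.
Capacity: 32 GiB = 274,878 Mb; 41.16 items → 41 complete.

41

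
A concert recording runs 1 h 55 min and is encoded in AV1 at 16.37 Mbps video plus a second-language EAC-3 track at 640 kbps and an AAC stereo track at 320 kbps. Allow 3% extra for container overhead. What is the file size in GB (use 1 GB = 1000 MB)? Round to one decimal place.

1 h 55 min = 115 min = 6900 s
Audio total: 640 + 320 = 960 kbps = 0.960 Mbps.
Total bitrate: 16.37 + 0.960 = 17.330 Mbps.
Stream data: 17.330 Mbps × 6900 s = 119577.0 Mb.
With 3% container overhead: ×1.03.
123,164 Mb ÷ 8 = 15,396 MB → 15.40 GB.

15.4 GB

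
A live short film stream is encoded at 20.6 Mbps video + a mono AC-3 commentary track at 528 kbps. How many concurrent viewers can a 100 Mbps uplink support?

Audio: 528 kbps = 0.528 Mbps.
Per-viewer media rate: 21.128 Mbps.
100 Mbps = 100.0 Mbps; 100.0 / 21.128 = 4.73 → 4 viewers.

4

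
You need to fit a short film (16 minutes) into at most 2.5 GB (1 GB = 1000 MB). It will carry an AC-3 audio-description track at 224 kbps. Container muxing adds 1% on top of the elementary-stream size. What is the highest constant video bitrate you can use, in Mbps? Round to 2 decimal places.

Budget: 2.5 GB = 20000.0 Mb.
Stream payload after overhead: 20000.0 / 1.01 = 19802.0 Mb.
16 min = 960 s
Total bitrate budget: 19802.0 Mb / 960 s = 20.627 Mbps.
Audio: 224 kbps = 0.224 Mbps.
Video: 20.627 − 0.224 = 20.403 Mbps.

20.40 Mbps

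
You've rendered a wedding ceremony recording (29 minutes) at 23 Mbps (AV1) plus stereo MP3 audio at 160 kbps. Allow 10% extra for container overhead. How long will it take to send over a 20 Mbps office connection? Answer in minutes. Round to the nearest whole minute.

37 minutes

29 min = 1740 s
Audio: 160 kbps = 0.160 Mbps.
Total bitrate: 23.160 Mbps.
File: 23.160 Mbps × 1740 s = 40298.4 Mb.
With 10% container overhead: ×1.10. → 44328.2 Mb.
At 20 Mbps: 44328.2 / 20 = 2216.4 s ≈ 36.9 minutes.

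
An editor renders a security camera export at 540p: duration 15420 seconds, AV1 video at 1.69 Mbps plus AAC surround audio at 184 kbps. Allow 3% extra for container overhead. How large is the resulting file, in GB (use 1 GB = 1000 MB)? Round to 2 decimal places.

Audio: 184 kbps = 0.184 Mbps.
Total bitrate: 1.69 + 0.184 = 1.874 Mbps.
Stream data: 1.874 Mbps × 15420 s = 28897.1 Mb.
With 3% container overhead: ×1.03.
29,764 Mb ÷ 8 = 3,720 MB → 3.720 GB.

3.72 GB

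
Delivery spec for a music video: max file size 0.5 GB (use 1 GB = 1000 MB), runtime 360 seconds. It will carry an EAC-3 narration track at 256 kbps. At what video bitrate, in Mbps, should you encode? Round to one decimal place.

Budget: 0.5 GB = 4000.0 Mb.
Total bitrate budget: 4000.0 Mb / 360 s = 11.111 Mbps.
Audio: 256 kbps = 0.256 Mbps.
Video: 11.111 − 0.256 = 10.855 Mbps.

10.9 Mbps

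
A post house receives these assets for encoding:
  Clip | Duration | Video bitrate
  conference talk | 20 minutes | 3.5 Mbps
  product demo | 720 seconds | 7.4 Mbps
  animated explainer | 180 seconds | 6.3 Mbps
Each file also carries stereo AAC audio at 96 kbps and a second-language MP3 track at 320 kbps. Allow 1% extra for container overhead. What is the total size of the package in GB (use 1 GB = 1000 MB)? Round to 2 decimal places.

1.46 GB

Audio total: 96 + 320 = 416 kbps = 0.416 Mbps.
conference talk: 3.916 Mbps × 1200 s × 1.01 = 4746.2 Mb
product demo: 7.816 Mbps × 720 s × 1.01 = 5683.8 Mb
animated explainer: 6.716 Mbps × 180 s × 1.01 = 1221.0 Mb
Total: 11651.0 Mb = 1456.4 MB.
= 1.456 GB.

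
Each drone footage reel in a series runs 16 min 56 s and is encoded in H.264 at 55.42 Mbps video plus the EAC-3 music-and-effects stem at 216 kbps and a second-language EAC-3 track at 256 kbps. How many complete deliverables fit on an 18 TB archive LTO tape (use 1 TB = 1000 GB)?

16 min 56 s = 1016 s
Audio total: 216 + 256 = 472 kbps = 0.472 Mbps.
Total bitrate: 55.892 Mbps.
Per item: 55.892 Mbps × 1016 s = 56,786 Mb = 7,098 MB.
Capacity: 18 TB = 144,000,000 Mb; 2535.82 items → 2535 complete.

2535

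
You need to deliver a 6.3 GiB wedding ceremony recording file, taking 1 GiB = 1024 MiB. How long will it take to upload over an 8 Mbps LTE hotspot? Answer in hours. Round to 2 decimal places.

1.88 hours

File: 6.3 GiB = 54116.6 Mb.
At 8 Mbps: 54116.6 / 8 = 6764.6 s ≈ 1.88 hours.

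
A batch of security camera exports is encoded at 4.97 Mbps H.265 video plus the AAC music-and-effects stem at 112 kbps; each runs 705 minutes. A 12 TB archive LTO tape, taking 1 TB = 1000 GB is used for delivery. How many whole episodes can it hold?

705 min = 42300 s
Audio: 112 kbps = 0.112 Mbps.
Total bitrate: 5.082 Mbps.
Per item: 5.082 Mbps × 42300 s = 214,969 Mb = 26,871 MB.
Capacity: 12 TB = 96,000,000 Mb; 446.58 items → 446 complete.

446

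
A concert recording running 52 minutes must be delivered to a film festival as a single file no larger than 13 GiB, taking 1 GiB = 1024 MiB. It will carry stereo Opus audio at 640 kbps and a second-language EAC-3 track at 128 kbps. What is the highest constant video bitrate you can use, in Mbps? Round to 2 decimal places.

35.02 Mbps

Budget: 13 GiB = 111669.1 Mb.
52 min = 3120 s
Total bitrate budget: 111669.1 Mb / 3120 s = 35.791 Mbps.
Audio total: 640 + 128 = 768 kbps = 0.768 Mbps.
Video: 35.791 − 0.768 = 35.023 Mbps.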